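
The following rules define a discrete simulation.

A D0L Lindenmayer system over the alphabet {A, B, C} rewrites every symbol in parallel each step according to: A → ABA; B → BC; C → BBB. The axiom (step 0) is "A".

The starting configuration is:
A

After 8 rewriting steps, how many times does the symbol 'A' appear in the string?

256

t=0: A
t=1: ABA
t=2: ABABCABA
t=3: ABABCABABCBBBABABCABA
t=4: ABABCABABCBBBABABCABABCBBBBCBCBCABABCABABCBBBABABCABA
t=5: ABABCABABCBBBABABCABABCBBBBCBCBCABABCABABCBBBABABCABABCBBB…BCBBBABABCABABCBBBABABCABABCBBBBCBCBCABABCABABCBBBABABCABA  (len 132)
t=6: ABABCABABCBBBABABCABABCBBBBCBCBCABABCABABCBBBABABCABABCBBB…BCBBBABABCABABCBBBABABCABABCBBBBCBCBCABABCABABCBBBABABCABA  (len 323)
t=7: ABABCABABCBBBABABCABABCBBBBCBCBCABABCABABCBBBABABCABABCBBB…BCBBBABABCABABCBBBABABCABABCBBBBCBCBCABABCABABCBBBABABCABA  (len 783)
t=8: ABABCABABCBBBABABCABABCBBBBCBCBCABABCABABCBBBABABCABABCBBB…BCBBBABABCABABCBBBABABCABABCBBBBCBCBCABABCABABCBBBABABCABA  (len 1880)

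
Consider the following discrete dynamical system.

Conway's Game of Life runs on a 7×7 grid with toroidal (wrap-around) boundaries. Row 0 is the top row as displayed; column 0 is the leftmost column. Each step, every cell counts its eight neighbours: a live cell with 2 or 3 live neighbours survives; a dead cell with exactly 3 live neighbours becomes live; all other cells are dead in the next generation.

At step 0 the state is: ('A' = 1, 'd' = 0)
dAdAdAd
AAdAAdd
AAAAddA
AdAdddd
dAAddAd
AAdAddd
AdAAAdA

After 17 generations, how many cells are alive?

[0] dAdAdAd
AAdAAdd
AAAAddA
AdAdddd
dAAddAd
AAdAddd
AdAAAdA
[1] dddddAd
dddddAd
ddddAdA
ddddddd
dddAddA
dddddAd
dddddAA
[2] ddddAAd
ddddAAA
dddddAd
dddddAd
ddddddd
ddddAAd
ddddAAA
[3] dddAddd
ddddddA
ddddddd
ddddddd
ddddAAd
ddddAdA
dddAddA
[4] ddddddd
ddddddd
ddddddd
ddddddd
ddddAAd
dddAAdA
dddAAAd
[5] ddddAdd
ddddddd
ddddddd
ddddddd
dddAAAd
ddddddA
dddAdAd
[6] ddddAdd
ddddddd
ddddddd
ddddAdd
ddddAAd
dddAddA
ddddAAd
[7] ddddAAd
ddddddd
ddddddd
ddddAAd
dddAAAd
dddAddA
dddAAAd
[8] dddAdAd
ddddddd
ddddddd
dddAdAd
dddAddA
ddAdddA
dddAddA
[9] ddddAdd
ddddddd
ddddddd
ddddAdd
ddAAAAA
AdAAdAA
ddAAAAA
[10] ddddAdd
ddddddd
ddddddd
ddddAdd
AAAdddd
Adddddd
AAAdddd
[11] dAddddd
ddddddd
ddddddd
dAddddd
AAddddd
ddddddA
AAddddd
[12] AAddddd
ddddddd
ddddddd
AAddddd
AAddddd
ddddddA
AAddddd
[13] AAddddd
ddddddd
ddddddd
AAddddd
dAddddA
ddddddA
dAddddA
[14] AAddddd
ddddddd
ddddddd
AAddddd
dAddddA
dddddAA
dAddddA
[15] AAddddd
ddddddd
ddddddd
AAddddd
dAdddAA
dddddAA
dAdddAA
[16] AAddddA
ddddddd
ddddddd
AAddddA
dAdddAd
ddddAdd
dAdddAd
[17] AAddddA
Adddddd
Adddddd
AAddddA
dAdddAA
ddddAAd
dAdddAA

16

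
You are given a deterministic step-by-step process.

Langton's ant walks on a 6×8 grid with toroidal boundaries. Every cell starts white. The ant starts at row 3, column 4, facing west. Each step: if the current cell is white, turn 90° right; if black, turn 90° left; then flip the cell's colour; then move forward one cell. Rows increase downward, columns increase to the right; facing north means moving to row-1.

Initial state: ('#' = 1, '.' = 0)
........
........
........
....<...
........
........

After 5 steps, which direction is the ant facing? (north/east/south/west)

south

gen 0: ........
........
........
....<...
........
........
gen 1: ........
........
....^...
....#...
........
........
gen 2: ........
........
....#>..
....#...
........
........
gen 3: ........
........
....##..
....#v..
........
........
gen 4: ........
........
....##..
....<#..
........
........
gen 5: ........
........
....##..
.....#..
....v...
........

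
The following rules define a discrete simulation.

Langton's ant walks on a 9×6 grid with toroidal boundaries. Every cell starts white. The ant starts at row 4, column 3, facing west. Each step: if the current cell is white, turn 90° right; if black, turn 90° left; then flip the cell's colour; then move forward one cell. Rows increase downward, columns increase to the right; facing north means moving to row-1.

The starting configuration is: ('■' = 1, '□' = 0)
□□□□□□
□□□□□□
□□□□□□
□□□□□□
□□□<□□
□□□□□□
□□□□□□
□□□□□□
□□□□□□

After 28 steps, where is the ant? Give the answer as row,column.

gen 0: □□□□□□
□□□□□□
□□□□□□
□□□□□□
□□□<□□
□□□□□□
□□□□□□
□□□□□□
□□□□□□
gen 1: □□□□□□
□□□□□□
□□□□□□
□□□^□□
□□□■□□
□□□□□□
□□□□□□
□□□□□□
□□□□□□
gen 2: □□□□□□
□□□□□□
□□□□□□
□□□■>□
□□□■□□
□□□□□□
□□□□□□
□□□□□□
□□□□□□
gen 3: □□□□□□
□□□□□□
□□□□□□
□□□■■□
□□□■v□
□□□□□□
□□□□□□
□□□□□□
□□□□□□
gen 4: □□□□□□
□□□□□□
□□□□□□
□□□■■□
□□□<■□
□□□□□□
□□□□□□
□□□□□□
□□□□□□
gen 5: □□□□□□
□□□□□□
□□□□□□
□□□■■□
□□□□■□
□□□v□□
□□□□□□
□□□□□□
□□□□□□
gen 6: □□□□□□
□□□□□□
□□□□□□
□□□■■□
□□□□■□
□□<■□□
□□□□□□
□□□□□□
□□□□□□
gen 7: □□□□□□
□□□□□□
□□□□□□
□□□■■□
□□^□■□
□□■■□□
□□□□□□
□□□□□□
□□□□□□
gen 8: □□□□□□
□□□□□□
□□□□□□
□□□■■□
□□■>■□
□□■■□□
□□□□□□
□□□□□□
□□□□□□
gen 9: □□□□□□
□□□□□□
□□□□□□
□□□■■□
□□■■■□
□□■v□□
□□□□□□
□□□□□□
□□□□□□
gen 10: □□□□□□
□□□□□□
□□□□□□
□□□■■□
□□■■■□
□□■□>□
□□□□□□
□□□□□□
□□□□□□
gen 11: □□□□□□
□□□□□□
□□□□□□
□□□■■□
□□■■■□
□□■□■□
□□□□v□
□□□□□□
□□□□□□
gen 12: □□□□□□
□□□□□□
□□□□□□
□□□■■□
□□■■■□
□□■□■□
□□□<■□
□□□□□□
□□□□□□
gen 13: □□□□□□
□□□□□□
□□□□□□
□□□■■□
□□■■■□
□□■^■□
□□□■■□
□□□□□□
□□□□□□
gen 14: □□□□□□
□□□□□□
□□□□□□
□□□■■□
□□■■■□
□□■■>□
□□□■■□
□□□□□□
□□□□□□
gen 15: □□□□□□
□□□□□□
□□□□□□
□□□■■□
□□■■^□
□□■■□□
□□□■■□
□□□□□□
□□□□□□
gen 16: □□□□□□
□□□□□□
□□□□□□
□□□■■□
□□■<□□
□□■■□□
□□□■■□
□□□□□□
□□□□□□
gen 17: □□□□□□
□□□□□□
□□□□□□
□□□■■□
□□■□□□
□□■v□□
□□□■■□
□□□□□□
□□□□□□
gen 18: □□□□□□
□□□□□□
□□□□□□
□□□■■□
□□■□□□
□□■□>□
□□□■■□
□□□□□□
□□□□□□
gen 19: □□□□□□
□□□□□□
□□□□□□
□□□■■□
□□■□□□
□□■□■□
□□□■v□
□□□□□□
□□□□□□
gen 20: □□□□□□
□□□□□□
□□□□□□
□□□■■□
□□■□□□
□□■□■□
□□□■□>
□□□□□□
□□□□□□
gen 21: □□□□□□
□□□□□□
□□□□□□
□□□■■□
□□■□□□
□□■□■□
□□□■□■
□□□□□v
□□□□□□
gen 22: □□□□□□
□□□□□□
□□□□□□
□□□■■□
□□■□□□
□□■□■□
□□□■□■
□□□□<■
□□□□□□
gen 23: □□□□□□
□□□□□□
□□□□□□
□□□■■□
□□■□□□
□□■□■□
□□□■^■
□□□□■■
□□□□□□
gen 24: □□□□□□
□□□□□□
□□□□□□
□□□■■□
□□■□□□
□□■□■□
□□□■■>
□□□□■■
□□□□□□
gen 25: □□□□□□
□□□□□□
□□□□□□
□□□■■□
□□■□□□
□□■□■^
□□□■■□
□□□□■■
□□□□□□
gen 26: □□□□□□
□□□□□□
□□□□□□
□□□■■□
□□■□□□
>□■□■■
□□□■■□
□□□□■■
□□□□□□
gen 27: □□□□□□
□□□□□□
□□□□□□
□□□■■□
□□■□□□
■□■□■■
v□□■■□
□□□□■■
□□□□□□
gen 28: □□□□□□
□□□□□□
□□□□□□
□□□■■□
□□■□□□
■□■□■■
■□□■■<
□□□□■■
□□□□□□

6,5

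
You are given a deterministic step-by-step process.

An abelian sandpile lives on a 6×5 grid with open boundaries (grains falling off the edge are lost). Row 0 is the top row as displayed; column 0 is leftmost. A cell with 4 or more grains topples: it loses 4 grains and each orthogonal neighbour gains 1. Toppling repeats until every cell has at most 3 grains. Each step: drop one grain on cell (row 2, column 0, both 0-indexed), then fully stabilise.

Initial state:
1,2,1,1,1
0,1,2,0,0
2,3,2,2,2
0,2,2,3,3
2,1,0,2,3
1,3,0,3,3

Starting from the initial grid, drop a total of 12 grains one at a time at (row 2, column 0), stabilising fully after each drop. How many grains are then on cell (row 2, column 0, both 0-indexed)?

3

step 0: 1,2,1,1,1
0,1,2,0,0
2,3,2,2,2
0,2,2,3,3
2,1,0,2,3
1,3,0,3,3
step 1: 1,2,1,1,1
0,1,2,0,0
3,3,2,2,2
0,2,2,3,3
2,1,0,2,3
1,3,0,3,3
step 2: 1,2,1,1,1
1,2,2,0,0
1,0,3,2,2
1,3,2,3,3
2,1,0,2,3
1,3,0,3,3
step 3: 1,2,1,1,1
1,2,2,0,0
2,0,3,2,2
1,3,2,3,3
2,1,0,2,3
1,3,0,3,3
step 4: 1,2,1,1,1
1,2,2,0,0
3,0,3,2,2
1,3,2,3,3
2,1,0,2,3
1,3,0,3,3
step 5: 1,2,1,1,1
2,2,2,0,0
0,1,3,2,2
2,3,2,3,3
2,1,0,2,3
1,3,0,3,3
step 6: 1,2,1,1,1
2,2,2,0,0
1,1,3,2,2
2,3,2,3,3
2,1,0,2,3
1,3,0,3,3
step 7: 1,2,1,1,1
2,2,2,0,0
2,1,3,2,2
2,3,2,3,3
2,1,0,2,3
1,3,0,3,3
step 8: 1,2,1,1,1
2,2,2,0,0
3,1,3,2,2
2,3,2,3,3
2,1,0,2,3
1,3,0,3,3
step 9: 1,2,1,1,1
3,2,2,0,0
0,2,3,2,2
3,3,2,3,3
2,1,0,2,3
1,3,0,3,3
step 10: 1,2,1,1,1
3,2,2,0,0
1,2,3,2,2
3,3,2,3,3
2,1,0,2,3
1,3,0,3,3
step 11: 1,2,1,1,1
3,2,2,0,0
2,2,3,2,2
3,3,2,3,3
2,1,0,2,3
1,3,0,3,3
step 12: 1,2,1,1,1
3,2,2,0,0
3,2,3,2,2
3,3,2,3,3
2,1,0,2,3
1,3,0,3,3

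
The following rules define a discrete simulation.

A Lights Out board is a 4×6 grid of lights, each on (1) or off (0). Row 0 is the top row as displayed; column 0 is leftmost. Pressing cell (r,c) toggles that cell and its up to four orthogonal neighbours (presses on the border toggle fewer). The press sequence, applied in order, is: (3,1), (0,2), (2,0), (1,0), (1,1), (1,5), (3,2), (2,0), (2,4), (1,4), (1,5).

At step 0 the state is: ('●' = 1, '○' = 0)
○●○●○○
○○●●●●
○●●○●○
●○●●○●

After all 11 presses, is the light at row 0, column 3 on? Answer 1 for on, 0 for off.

t=0: ○●○●○○
○○●●●●
○●●○●○
●○●●○●
t=1: ○●○●○○
○○●●●●
○○●○●○
○●○●○●
t=2: ○○●○○○
○○○●●●
○○●○●○
○●○●○●
t=3: ○○●○○○
●○○●●●
●●●○●○
●●○●○●
t=4: ●○●○○○
○●○●●●
○●●○●○
●●○●○●
t=5: ●●●○○○
●○●●●●
○○●○●○
●●○●○●
t=6: ●●●○○●
●○●●○○
○○●○●●
●●○●○●
t=7: ●●●○○●
●○●●○○
○○○○●●
●○●○○●
t=8: ●●●○○●
○○●●○○
●●○○●●
○○●○○●
t=9: ●●●○○●
○○●●●○
●●○●○○
○○●○●●
t=10: ●●●○●●
○○●○○●
●●○●●○
○○●○●●
t=11: ●●●○●○
○○●○●○
●●○●●●
○○●○●●

0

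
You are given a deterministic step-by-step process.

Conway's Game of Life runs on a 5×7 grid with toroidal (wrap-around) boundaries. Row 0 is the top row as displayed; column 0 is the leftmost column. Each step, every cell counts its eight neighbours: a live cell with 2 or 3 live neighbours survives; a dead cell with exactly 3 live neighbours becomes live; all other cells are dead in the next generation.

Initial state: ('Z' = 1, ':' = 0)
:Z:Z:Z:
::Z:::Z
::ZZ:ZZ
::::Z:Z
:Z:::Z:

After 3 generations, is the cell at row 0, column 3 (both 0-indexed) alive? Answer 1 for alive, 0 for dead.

t=0: :Z:Z:Z:
::Z:::Z
::ZZ:ZZ
::::Z:Z
:Z:::Z:
t=1: ZZ::ZZZ
ZZ::::Z
Z:ZZZ:Z
Z:ZZZ:Z
Z:Z::ZZ
t=2: ::Z:Z::
:::::::
::::Z::
:::::::
::Z::::
t=3: :::Z:::
:::Z:::
:::::::
:::::::
:::Z:::

1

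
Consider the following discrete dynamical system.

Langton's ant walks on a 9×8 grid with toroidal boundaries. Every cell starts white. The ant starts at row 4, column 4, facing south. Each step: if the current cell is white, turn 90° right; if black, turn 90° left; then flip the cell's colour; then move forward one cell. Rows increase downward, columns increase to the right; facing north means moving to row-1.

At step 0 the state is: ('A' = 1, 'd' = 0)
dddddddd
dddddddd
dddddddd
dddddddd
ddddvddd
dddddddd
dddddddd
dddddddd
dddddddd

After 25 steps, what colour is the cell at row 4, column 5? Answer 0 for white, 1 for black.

[0] dddddddd
dddddddd
dddddddd
dddddddd
ddddvddd
dddddddd
dddddddd
dddddddd
dddddddd
[1] dddddddd
dddddddd
dddddddd
dddddddd
ddd<Addd
dddddddd
dddddddd
dddddddd
dddddddd
[2] dddddddd
dddddddd
dddddddd
ddd^dddd
dddAAddd
dddddddd
dddddddd
dddddddd
dddddddd
[3] dddddddd
dddddddd
dddddddd
dddA>ddd
dddAAddd
dddddddd
dddddddd
dddddddd
dddddddd
[4] dddddddd
dddddddd
dddddddd
dddAAddd
dddAvddd
dddddddd
dddddddd
dddddddd
dddddddd
[5] dddddddd
dddddddd
dddddddd
dddAAddd
dddAd>dd
dddddddd
dddddddd
dddddddd
dddddddd
[6] dddddddd
dddddddd
dddddddd
dddAAddd
dddAdAdd
dddddvdd
dddddddd
dddddddd
dddddddd
[7] dddddddd
dddddddd
dddddddd
dddAAddd
dddAdAdd
dddd<Add
dddddddd
dddddddd
dddddddd
[8] dddddddd
dddddddd
dddddddd
dddAAddd
dddA^Add
ddddAAdd
dddddddd
dddddddd
dddddddd
[9] dddddddd
dddddddd
dddddddd
dddAAddd
dddAA>dd
ddddAAdd
dddddddd
dddddddd
dddddddd
[10] dddddddd
dddddddd
dddddddd
dddAA^dd
dddAAddd
ddddAAdd
dddddddd
dddddddd
dddddddd
[11] dddddddd
dddddddd
dddddddd
dddAAA>d
dddAAddd
ddddAAdd
dddddddd
dddddddd
dddddddd
[12] dddddddd
dddddddd
dddddddd
dddAAAAd
dddAAdvd
ddddAAdd
dddddddd
dddddddd
dddddddd
[13] dddddddd
dddddddd
dddddddd
dddAAAAd
dddAA<Ad
ddddAAdd
dddddddd
dddddddd
dddddddd
[14] dddddddd
dddddddd
dddddddd
dddAA^Ad
dddAAAAd
ddddAAdd
dddddddd
dddddddd
dddddddd
[15] dddddddd
dddddddd
dddddddd
dddA<dAd
dddAAAAd
ddddAAdd
dddddddd
dddddddd
dddddddd
[16] dddddddd
dddddddd
dddddddd
dddAddAd
dddAvAAd
ddddAAdd
dddddddd
dddddddd
dddddddd
[17] dddddddd
dddddddd
dddddddd
dddAddAd
dddAd>Ad
ddddAAdd
dddddddd
dddddddd
dddddddd
[18] dddddddd
dddddddd
dddddddd
dddAd^Ad
dddAddAd
ddddAAdd
dddddddd
dddddddd
dddddddd
[19] dddddddd
dddddddd
dddddddd
dddAdA>d
dddAddAd
ddddAAdd
dddddddd
dddddddd
dddddddd
[20] dddddddd
dddddddd
dddddd^d
dddAdAdd
dddAddAd
ddddAAdd
dddddddd
dddddddd
dddddddd
[21] dddddddd
dddddddd
ddddddA>
dddAdAdd
dddAddAd
ddddAAdd
dddddddd
dddddddd
dddddddd
[22] dddddddd
dddddddd
ddddddAA
dddAdAdv
dddAddAd
ddddAAdd
dddddddd
dddddddd
dddddddd
[23] dddddddd
dddddddd
ddddddAA
dddAdA<A
dddAddAd
ddddAAdd
dddddddd
dddddddd
dddddddd
[24] dddddddd
dddddddd
dddddd^A
dddAdAAA
dddAddAd
ddddAAdd
dddddddd
dddddddd
dddddddd
[25] dddddddd
dddddddd
ddddd<dA
dddAdAAA
dddAddAd
ddddAAdd
dddddddd
dddddddd
dddddddd

0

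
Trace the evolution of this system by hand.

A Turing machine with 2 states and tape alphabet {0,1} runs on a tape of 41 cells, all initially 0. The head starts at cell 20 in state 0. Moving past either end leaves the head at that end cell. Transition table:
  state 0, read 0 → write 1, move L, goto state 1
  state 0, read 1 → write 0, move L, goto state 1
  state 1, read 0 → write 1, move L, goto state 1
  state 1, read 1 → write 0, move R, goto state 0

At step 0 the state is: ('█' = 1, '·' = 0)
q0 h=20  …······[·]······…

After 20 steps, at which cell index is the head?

gen 0: q0 h=20  …······[·]······…
gen 1: q1 h=19  …······[·]█·····…
gen 2: q1 h=18  …······[·]██····…
gen 3: q1 h=17  …······[·]███···…
gen 4: q1 h=16  …······[·]████··…
gen 5: q1 h=15  …······[·]█████·…
gen 6: q1 h=14  …······[·]██████…
gen 7: q1 h=13  …······[·]██████…
gen 8: q1 h=12  …······[·]██████…
gen 9: q1 h=11  …······[·]██████…
gen 10: q1 h=10  …······[·]██████…
gen 11: q1 h= 9  …······[·]██████…
gen 12: q1 h= 8  …······[·]██████…
gen 13: q1 h= 7  …······[·]██████…
gen 14: q1 h= 6  |······[·]██████…
gen 15: q1 h= 5  |·····[·]██████…
gen 16: q1 h= 4  |····[·]██████…
gen 17: q1 h= 3  |···[·]██████…
gen 18: q1 h= 2  |··[·]██████…
gen 19: q1 h= 1  |·[·]██████…
gen 20: q1 h= 0  |[·]██████…

0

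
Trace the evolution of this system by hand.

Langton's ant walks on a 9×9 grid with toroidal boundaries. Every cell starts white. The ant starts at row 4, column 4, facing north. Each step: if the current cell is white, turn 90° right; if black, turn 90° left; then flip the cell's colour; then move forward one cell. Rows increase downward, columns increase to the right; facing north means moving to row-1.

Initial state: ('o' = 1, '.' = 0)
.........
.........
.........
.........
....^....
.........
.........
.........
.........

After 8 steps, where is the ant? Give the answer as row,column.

gen 0: .........
.........
.........
.........
....^....
.........
.........
.........
.........
gen 1: .........
.........
.........
.........
....o>...
.........
.........
.........
.........
gen 2: .........
.........
.........
.........
....oo...
.....v...
.........
.........
.........
gen 3: .........
.........
.........
.........
....oo...
....<o...
.........
.........
.........
gen 4: .........
.........
.........
.........
....^o...
....oo...
.........
.........
.........
gen 5: .........
.........
.........
.........
...<.o...
....oo...
.........
.........
.........
gen 6: .........
.........
.........
...^.....
...o.o...
....oo...
.........
.........
.........
gen 7: .........
.........
.........
...o>....
...o.o...
....oo...
.........
.........
.........
gen 8: .........
.........
.........
...oo....
...ovo...
....oo...
.........
.........
.........

4,4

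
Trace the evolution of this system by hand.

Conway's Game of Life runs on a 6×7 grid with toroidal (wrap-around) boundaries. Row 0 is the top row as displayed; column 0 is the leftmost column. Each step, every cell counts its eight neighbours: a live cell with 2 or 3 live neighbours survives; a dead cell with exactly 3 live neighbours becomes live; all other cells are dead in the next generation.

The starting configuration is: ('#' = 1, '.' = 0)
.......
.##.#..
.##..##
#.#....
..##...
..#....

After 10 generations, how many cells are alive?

step 0: .......
.##.#..
.##..##
#.#....
..##...
..#....
step 1: .###...
####.#.
.....##
#.....#
..##...
..##...
step 2: #......
#..#.#.
..#.##.
#....##
.###...
....#..
step 3: ....#.#
.#.#.#.
##.#...
#....##
#######
.###...
step 4: ##..##.
.#.#.##
.#...#.
.......
.......
.......
step 5: ###.##.
.#.....
#.#.###
.......
.......
.......
step 6: ###....
.......
##...##
.....##
.......
.#.....
step 7: ###....
..#....
#....#.
.....#.
.......
###....
step 8: #..#...
#.#...#
......#
......#
.#.....
#.#....
step 9: #.##...
##....#
.....##
#......
##.....
#.#....
step 10: ..##...
.##..#.
.#...#.
##.....
#.....#
#.##..#

15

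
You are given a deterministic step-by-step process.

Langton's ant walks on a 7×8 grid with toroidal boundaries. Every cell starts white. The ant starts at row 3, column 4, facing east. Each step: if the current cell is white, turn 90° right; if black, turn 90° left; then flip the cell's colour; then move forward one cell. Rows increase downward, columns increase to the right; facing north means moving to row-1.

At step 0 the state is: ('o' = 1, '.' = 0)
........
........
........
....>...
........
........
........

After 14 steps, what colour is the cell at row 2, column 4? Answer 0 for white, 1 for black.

gen 0: ........
........
........
....>...
........
........
........
gen 1: ........
........
........
....o...
....v...
........
........
gen 2: ........
........
........
....o...
...<o...
........
........
gen 3: ........
........
........
...^o...
...oo...
........
........
gen 4: ........
........
........
...o>...
...oo...
........
........
gen 5: ........
........
....^...
...o....
...oo...
........
........
gen 6: ........
........
....o>..
...o....
...oo...
........
........
gen 7: ........
........
....oo..
...o.v..
...oo...
........
........
gen 8: ........
........
....oo..
...o<o..
...oo...
........
........
gen 9: ........
........
....^o..
...ooo..
...oo...
........
........
gen 10: ........
........
...<.o..
...ooo..
...oo...
........
........
gen 11: ........
...^....
...o.o..
...ooo..
...oo...
........
........
gen 12: ........
...o>...
...o.o..
...ooo..
...oo...
........
........
gen 13: ........
...oo...
...ovo..
...ooo..
...oo...
........
........
gen 14: ........
...oo...
...<oo..
...ooo..
...oo...
........
........

1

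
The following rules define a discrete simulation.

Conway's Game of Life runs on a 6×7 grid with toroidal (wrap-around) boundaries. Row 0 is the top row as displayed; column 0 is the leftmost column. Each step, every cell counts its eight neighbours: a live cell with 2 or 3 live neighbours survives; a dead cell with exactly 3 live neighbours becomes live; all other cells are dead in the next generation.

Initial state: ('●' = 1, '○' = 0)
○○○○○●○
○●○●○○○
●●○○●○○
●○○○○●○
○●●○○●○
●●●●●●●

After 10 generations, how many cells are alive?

t=0: ○○○○○●○
○●○●○○○
●●○○●○○
●○○○○●○
○●●○○●○
●●●●●●●
t=1: ○○○○○●○
●●●○●○○
●●●○●○●
●○●○●●○
○○○○○○○
●○○●○○○
t=2: ●○●●●○●
○○●○●○○
○○○○●○○
●○●○●●○
○●○●●○●
○○○○○○○
t=3: ○●●○●●○
○●●○●○○
○●○○●○○
●●●○○○●
●●●●●○●
○●○○○○●
t=4: ○○○○●●○
●○○○●○○
○○○○○●○
○○○○●○●
○○○●○○○
○○○○○○●
t=5: ○○○○●●●
○○○○●○●
○○○○●●●
○○○○●●○
○○○○○●○
○○○○●●○
t=6: ○○○●○○●
●○○●○○○
○○○●○○●
○○○○○○○
○○○○○○●
○○○○○○○
t=7: ○○○○○○○
●○●●●○●
○○○○○○○
○○○○○○○
○○○○○○○
○○○○○○○
t=8: ○○○●○○○
○○○●○○○
○○○●○○○
○○○○○○○
○○○○○○○
○○○○○○○
t=9: ○○○○○○○
○○●●●○○
○○○○○○○
○○○○○○○
○○○○○○○
○○○○○○○
t=10: ○○○●○○○
○○○●○○○
○○○●○○○
○○○○○○○
○○○○○○○
○○○○○○○

3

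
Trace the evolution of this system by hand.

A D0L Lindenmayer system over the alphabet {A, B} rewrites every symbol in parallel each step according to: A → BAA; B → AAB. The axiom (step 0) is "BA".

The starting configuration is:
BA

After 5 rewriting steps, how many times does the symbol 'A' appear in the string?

324

[0] BA
[1] AABBAA
[2] BAABAAAABAABBAABAA
[3] AABBAABAAAABBAABAABAABAAAABBAABAAAABAABBAABAAAABBAABAA
[4] BAABAAAABAABBAABAAAABBAABAABAABAAAABAABBAABAAAABBAABAAAABB…AAABBAABAAAABAABBAABAAAABBAABAABAABAAAABAABBAABAAAABBAABAA  (len 162)
[5] AABBAABAAAABBAABAABAABAAAABBAABAAAABAABBAABAAAABBAABAABAAB…AAABBAABAAAABAABBAABAAAABBAABAABAABAAAABAABBAABAAAABBAABAA  (len 486)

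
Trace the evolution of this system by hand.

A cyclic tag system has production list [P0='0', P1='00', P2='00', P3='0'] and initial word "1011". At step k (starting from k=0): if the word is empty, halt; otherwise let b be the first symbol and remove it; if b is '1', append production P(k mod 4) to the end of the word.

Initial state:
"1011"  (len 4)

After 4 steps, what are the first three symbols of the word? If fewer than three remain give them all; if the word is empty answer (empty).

step 0: "1011"  (len 4)
step 1: "0110"  (len 4)
step 2: "110"  (len 3)
step 3: "1000"  (len 4)
step 4: "0000"  (len 4)

000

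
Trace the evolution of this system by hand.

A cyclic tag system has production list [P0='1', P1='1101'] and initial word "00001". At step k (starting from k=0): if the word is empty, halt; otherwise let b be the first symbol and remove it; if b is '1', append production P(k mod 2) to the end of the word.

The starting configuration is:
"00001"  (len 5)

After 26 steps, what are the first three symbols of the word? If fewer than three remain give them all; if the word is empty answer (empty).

110

gen 0: "00001"  (len 5)
gen 1: "0001"  (len 4)
gen 2: "001"  (len 3)
gen 3: "01"  (len 2)
gen 4: "1"  (len 1)
gen 5: "1"  (len 1)
gen 6: "1101"  (len 4)
gen 7: "1011"  (len 4)
gen 8: "0111101"  (len 7)
gen 9: "111101"  (len 6)
gen 10: "111011101"  (len 9)
gen 11: "110111011"  (len 9)
gen 12: "101110111101"  (len 12)
gen 13: "011101111011"  (len 12)
gen 14: "11101111011"  (len 11)
gen 15: "11011110111"  (len 11)
gen 16: "10111101111101"  (len 14)
gen 17: "01111011111011"  (len 14)
gen 18: "1111011111011"  (len 13)
gen 19: "1110111110111"  (len 13)
gen 20: "1101111101111101"  (len 16)
gen 21: "1011111011111011"  (len 16)
gen 22: "0111110111110111101"  (len 19)
gen 23: "111110111110111101"  (len 18)
gen 24: "111101111101111011101"  (len 21)
gen 25: "111011111011110111011"  (len 21)
gen 26: "110111110111101110111101"  (len 24)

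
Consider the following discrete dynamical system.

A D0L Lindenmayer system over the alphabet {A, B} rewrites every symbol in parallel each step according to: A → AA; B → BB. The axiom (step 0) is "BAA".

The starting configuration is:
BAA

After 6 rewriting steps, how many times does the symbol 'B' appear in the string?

64

step 0: BAA
step 1: BBAAAA
step 2: BBBBAAAAAAAA
step 3: BBBBBBBBAAAAAAAAAAAAAAAA
step 4: BBBBBBBBBBBBBBBBAAAAAAAAAAAAAAAAAAAAAAAAAAAAAAAA
step 5: BBBBBBBBBBBBBBBBBBBBBBBBBBBBBBBBAAAAAAAAAAAAAAAAAAAAAAAAAAAAAAAAAAAAAAAAAAAAAAAAAAAAAAAAAAAAAAAA
step 6: BBBBBBBBBBBBBBBBBBBBBBBBBBBBBBBBBBBBBBBBBBBBBBBBBBBBBBBBBB…AAAAAAAAAAAAAAAAAAAAAAAAAAAAAAAAAAAAAAAAAAAAAAAAAAAAAAAAAA  (len 192)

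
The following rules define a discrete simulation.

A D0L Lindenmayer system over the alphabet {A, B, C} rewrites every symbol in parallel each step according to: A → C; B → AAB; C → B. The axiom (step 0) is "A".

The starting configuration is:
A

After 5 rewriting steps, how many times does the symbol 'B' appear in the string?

3

step 0: A
step 1: C
step 2: B
step 3: AAB
step 4: CCAAB
step 5: BBCCAAB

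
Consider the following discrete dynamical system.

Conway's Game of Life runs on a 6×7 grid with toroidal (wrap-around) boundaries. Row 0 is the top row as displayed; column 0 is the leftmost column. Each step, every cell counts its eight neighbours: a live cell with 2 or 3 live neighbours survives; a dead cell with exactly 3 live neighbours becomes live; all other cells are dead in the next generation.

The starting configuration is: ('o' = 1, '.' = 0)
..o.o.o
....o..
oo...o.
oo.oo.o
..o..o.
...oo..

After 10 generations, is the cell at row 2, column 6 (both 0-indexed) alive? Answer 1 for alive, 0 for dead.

1

gen 0: ..o.o.o
....o..
oo...o.
oo.oo.o
..o..o.
...oo..
gen 1: ....o..
oo.oo.o
.ooo.o.
...oo..
ooo..oo
..o.o..
gen 2: ooo.o..
oo....o
.o...oo
.......
ooo..oo
o.o.o.o
gen 3: ..o....
.......
.o...oo
..o....
..oo.o.
....o..
gen 4: .......
.......
.......
.oooooo
..ooo..
..o.o..
gen 5: .......
.......
..oooo.
.o...o.
.......
..o.o..
gen 6: .......
...oo..
..oooo.
..oo.o.
.......
.......
gen 7: .......
..o..o.
.....o.
..o..o.
.......
.......
gen 8: .......
.......
....ooo
.......
.......
.......
gen 9: .......
.....o.
.....o.
.....o.
.......
.......
gen 10: .......
.......
....ooo
.......
.......
.......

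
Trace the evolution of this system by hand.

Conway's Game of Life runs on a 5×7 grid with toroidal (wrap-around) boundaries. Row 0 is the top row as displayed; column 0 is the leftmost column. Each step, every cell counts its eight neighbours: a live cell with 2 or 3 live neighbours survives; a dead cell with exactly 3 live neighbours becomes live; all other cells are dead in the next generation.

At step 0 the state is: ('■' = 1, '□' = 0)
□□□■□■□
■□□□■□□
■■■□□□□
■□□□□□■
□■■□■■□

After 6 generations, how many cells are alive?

15

k=0  □□□■□■□
■□□□■□□
■■■□□□□
■□□□□□■
□■■□■■□
k=1  □■■■□■■
■□■■■□■
□□□□□□□
□□□■□■■
■■■■■■□
k=2  □□□□□□□
■□□□■□■
■□■□□□□
■■□■□■■
□□□□□□□
k=3  □□□□□□□
■■□□□□■
□□■■■□□
■■■□□□■
■□□□□□■
k=4  □■□□□□□
■■■■□□□
□□□■□■□
□□■□□■■
□□□□□□■
k=5  □■□□□□□
■■□■■□□
■□□■□■□
□□□□■■■
■□□□□■■
k=6  □■■□■■□
■■□■■□■
■■■■□□□
□□□□□□□
■□□□■□□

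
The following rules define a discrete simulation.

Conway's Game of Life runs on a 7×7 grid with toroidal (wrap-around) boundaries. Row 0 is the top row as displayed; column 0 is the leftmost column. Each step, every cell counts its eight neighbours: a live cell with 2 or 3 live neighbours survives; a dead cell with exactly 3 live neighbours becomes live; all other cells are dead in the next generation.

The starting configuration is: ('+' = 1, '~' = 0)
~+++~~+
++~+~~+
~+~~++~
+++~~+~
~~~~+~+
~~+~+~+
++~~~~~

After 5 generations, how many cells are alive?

16

k=0  ~+++~~+
++~+~~+
~+~~++~
+++~~+~
~~~~+~+
~~+~+~+
++~~~~~
k=1  ~~~+~~+
~~~+~~+
~~~+++~
++++~~~
~~+~+~+
~+~+~~+
~~~~~++
k=2  +~~~+~+
~~++~~+
++~~~++
++~~~~+
~~~~+++
~~+++~+
~~+~+++
k=3  +++~+~~
~~+++~~
~~~~~+~
~+~~+~~
~++~+~~
+~+~~~~
~++~~~~
k=4  +~~~+~~
~~+~++~
~~+~~+~
~+++++~
+~+~~~~
+~~~~~~
~~~~~~~
k=5  ~~~+++~
~+~~+++
~~~~~~+
~~~~+++
+~+~+~+
~+~~~~~
~~~~~~~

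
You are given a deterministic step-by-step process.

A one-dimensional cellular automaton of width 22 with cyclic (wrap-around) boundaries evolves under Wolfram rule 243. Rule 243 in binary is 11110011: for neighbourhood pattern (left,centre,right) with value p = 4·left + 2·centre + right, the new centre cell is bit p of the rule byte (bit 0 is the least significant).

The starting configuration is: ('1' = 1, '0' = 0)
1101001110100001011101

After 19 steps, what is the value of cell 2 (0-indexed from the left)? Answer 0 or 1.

gen 0: 1101001110100001011101
gen 1: 1110110111011110101110
gen 2: 0111011011101111010111
gen 3: 1011101101110111101011
gen 4: 1101110110111011110101
gen 5: 1110111011011101111010
gen 6: 0111011101101110111101
gen 7: 1011101110110111011110
gen 8: 0101110111011011101111
gen 9: 1010111011101101110111
gen 10: 1101011101110110111011
gen 11: 1110101110111011011101
gen 12: 1111010111011101101110
gen 13: 0111101011101110110111
gen 14: 1011110101110111011011
gen 15: 1101111010111011101101
gen 16: 1110111101011101110110
gen 17: 0111011110101110111011
gen 18: 1011101111010111011101
gen 19: 1101110111101011101110

0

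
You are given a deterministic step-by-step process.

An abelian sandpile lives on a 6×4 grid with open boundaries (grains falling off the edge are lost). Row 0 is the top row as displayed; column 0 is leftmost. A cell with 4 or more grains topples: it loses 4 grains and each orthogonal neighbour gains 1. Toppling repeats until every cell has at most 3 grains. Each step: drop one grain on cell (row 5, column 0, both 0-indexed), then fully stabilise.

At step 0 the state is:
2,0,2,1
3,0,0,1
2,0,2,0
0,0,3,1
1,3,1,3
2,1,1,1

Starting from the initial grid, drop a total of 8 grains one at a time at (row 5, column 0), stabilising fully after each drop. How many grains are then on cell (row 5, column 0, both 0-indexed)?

2

0) 2,0,2,1
3,0,0,1
2,0,2,0
0,0,3,1
1,3,1,3
2,1,1,1
1) 2,0,2,1
3,0,0,1
2,0,2,0
0,0,3,1
1,3,1,3
3,1,1,1
2) 2,0,2,1
3,0,0,1
2,0,2,0
0,0,3,1
2,3,1,3
0,2,1,1
3) 2,0,2,1
3,0,0,1
2,0,2,0
0,0,3,1
2,3,1,3
1,2,1,1
4) 2,0,2,1
3,0,0,1
2,0,2,0
0,0,3,1
2,3,1,3
2,2,1,1
5) 2,0,2,1
3,0,0,1
2,0,2,0
0,0,3,1
2,3,1,3
3,2,1,1
6) 2,0,2,1
3,0,0,1
2,0,2,0
0,0,3,1
3,3,1,3
0,3,1,1
7) 2,0,2,1
3,0,0,1
2,0,2,0
0,0,3,1
3,3,1,3
1,3,1,1
8) 2,0,2,1
3,0,0,1
2,0,2,0
0,0,3,1
3,3,1,3
2,3,1,1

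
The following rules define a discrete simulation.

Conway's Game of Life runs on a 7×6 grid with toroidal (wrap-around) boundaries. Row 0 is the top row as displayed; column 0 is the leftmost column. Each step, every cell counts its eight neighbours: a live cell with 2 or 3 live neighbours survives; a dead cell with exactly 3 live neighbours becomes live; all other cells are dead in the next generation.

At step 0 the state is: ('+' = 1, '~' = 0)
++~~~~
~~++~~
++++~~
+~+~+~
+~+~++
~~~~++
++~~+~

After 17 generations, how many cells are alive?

3

step 0: ++~~~~
~~++~~
++++~~
+~+~+~
+~+~++
~~~~++
++~~+~
step 1: +~~+~+
~~~+~~
+~~~++
~~~~+~
+~~~~~
~~~~~~
~+~~+~
step 2: +~++~+
~~~+~~
~~~+++
+~~~+~
~~~~~~
~~~~~~
+~~~++
step 3: ++++~~
+~~~~~
~~~+~+
~~~++~
~~~~~~
~~~~~+
++~++~
step 4: ~~~++~
+~~+++
~~~+~+
~~~++~
~~~~+~
+~~~++
~~~++~
step 5: ~~+~~~
+~+~~~
+~+~~~
~~~+~+
~~~~~~
~~~~~~
~~~~~~
step 6: ~+~~~~
~~++~~
+~++~+
~~~~~~
~~~~~~
~~~~~~
~~~~~~
step 7: ~~+~~~
+~~++~
~++++~
~~~~~~
~~~~~~
~~~~~~
~~~~~~
step 8: ~~~+~~
~~~~++
~++~++
~~++~~
~~~~~~
~~~~~~
~~~~~~
step 9: ~~~~+~
+~+~~+
+++~~+
~++++~
~~~~~~
~~~~~~
~~~~~~
step 10: ~~~~~+
~~+++~
~~~~~~
~~~+++
~~++~~
~~~~~~
~~~~~~
step 11: ~~~++~
~~~++~
~~+~~+
~~+++~
~~++~~
~~~~~~
~~~~~~
step 12: ~~~++~
~~+~~+
~~+~~+
~+~~+~
~~+~+~
~~~~~~
~~~~~~
step 13: ~~~++~
~~+~~+
++++++
~++~++
~~~+~~
~~~~~~
~~~~~~
step 14: ~~~++~
~~~~~~
~~~~~~
~~~~~~
~~+++~
~~~~~~
~~~~~~
step 15: ~~~~~~
~~~~~~
~~~~~~
~~~+~~
~~~+~~
~~~+~~
~~~~~~
step 16: ~~~~~~
~~~~~~
~~~~~~
~~~~~~
~~+++~
~~~~~~
~~~~~~
step 17: ~~~~~~
~~~~~~
~~~~~~
~~~+~~
~~~+~~
~~~+~~
~~~~~~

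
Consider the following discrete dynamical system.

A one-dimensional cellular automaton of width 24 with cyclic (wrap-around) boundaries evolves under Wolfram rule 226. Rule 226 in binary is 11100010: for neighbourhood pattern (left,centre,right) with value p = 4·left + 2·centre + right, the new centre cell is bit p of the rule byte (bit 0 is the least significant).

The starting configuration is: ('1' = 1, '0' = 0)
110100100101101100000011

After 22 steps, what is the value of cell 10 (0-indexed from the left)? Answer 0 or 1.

0) 110100100101101100000011
1) 111001001010110100000101
2) 111010010101011000001010
3) 011100101010101000010101
4) 101101010101010000101010
5) 010110101010100001010101
6) 101011010101000010101010
7) 010101101010000101010101
8) 101010110100001010101010
9) 010101011000010101010101
10) 101010101000101010101010
11) 010101010001010101010101
12) 101010100010101010101010
13) 010101000101010101010101
14) 101010001010101010101010
15) 010100010101010101010101
16) 101000101010101010101010
17) 010001010101010101010101
18) 100010101010101010101010
19) 000101010101010101010101
20) 001010101010101010101010
21) 010101010101010101010100
22) 101010101010101010101000

1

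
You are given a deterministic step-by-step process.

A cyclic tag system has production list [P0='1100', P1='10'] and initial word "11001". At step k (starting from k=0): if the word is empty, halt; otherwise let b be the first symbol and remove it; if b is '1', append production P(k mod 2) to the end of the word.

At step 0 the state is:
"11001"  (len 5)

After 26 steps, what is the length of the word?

17

t=0: "11001"  (len 5)
t=1: "10011100"  (len 8)
t=2: "001110010"  (len 9)
t=3: "01110010"  (len 8)
t=4: "1110010"  (len 7)
t=5: "1100101100"  (len 10)
t=6: "10010110010"  (len 11)
t=7: "00101100101100"  (len 14)
t=8: "0101100101100"  (len 13)
t=9: "101100101100"  (len 12)
t=10: "0110010110010"  (len 13)
t=11: "110010110010"  (len 12)
t=12: "1001011001010"  (len 13)
t=13: "0010110010101100"  (len 16)
t=14: "010110010101100"  (len 15)
t=15: "10110010101100"  (len 14)
t=16: "011001010110010"  (len 15)
t=17: "11001010110010"  (len 14)
t=18: "100101011001010"  (len 15)
t=19: "001010110010101100"  (len 18)
t=20: "01010110010101100"  (len 17)
t=21: "1010110010101100"  (len 16)
t=22: "01011001010110010"  (len 17)
t=23: "1011001010110010"  (len 16)
t=24: "01100101011001010"  (len 17)
t=25: "1100101011001010"  (len 16)
t=26: "10010101100101010"  (len 17)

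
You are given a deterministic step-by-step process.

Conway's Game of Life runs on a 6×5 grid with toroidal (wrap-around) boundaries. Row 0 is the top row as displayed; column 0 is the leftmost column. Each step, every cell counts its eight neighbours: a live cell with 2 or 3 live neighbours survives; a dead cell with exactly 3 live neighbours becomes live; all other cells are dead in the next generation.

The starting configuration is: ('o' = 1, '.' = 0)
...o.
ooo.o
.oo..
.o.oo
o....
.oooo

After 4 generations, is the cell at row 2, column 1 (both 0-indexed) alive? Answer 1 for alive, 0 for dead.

0

[0] ...o.
ooo.o
.oo..
.o.oo
o....
.oooo
[1] .....
o...o
.....
.o.oo
.....
ooooo
[2] ..o..
.....
...o.
.....
.....
ooooo
[3] o.o.o
.....
.....
.....
ooooo
ooooo
[4] ..o..
.....
.....
ooooo
.....
.....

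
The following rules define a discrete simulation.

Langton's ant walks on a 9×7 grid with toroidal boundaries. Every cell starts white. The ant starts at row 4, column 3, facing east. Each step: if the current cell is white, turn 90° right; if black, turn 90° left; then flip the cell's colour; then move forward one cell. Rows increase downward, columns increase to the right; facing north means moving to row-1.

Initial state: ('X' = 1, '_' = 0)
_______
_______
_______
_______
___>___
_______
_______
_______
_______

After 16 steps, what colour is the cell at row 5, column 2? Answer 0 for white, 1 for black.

1

step 0: _______
_______
_______
_______
___>___
_______
_______
_______
_______
step 1: _______
_______
_______
_______
___X___
___v___
_______
_______
_______
step 2: _______
_______
_______
_______
___X___
__<X___
_______
_______
_______
step 3: _______
_______
_______
_______
__^X___
__XX___
_______
_______
_______
step 4: _______
_______
_______
_______
__X>___
__XX___
_______
_______
_______
step 5: _______
_______
_______
___^___
__X____
__XX___
_______
_______
_______
step 6: _______
_______
_______
___X>__
__X____
__XX___
_______
_______
_______
step 7: _______
_______
_______
___XX__
__X_v__
__XX___
_______
_______
_______
step 8: _______
_______
_______
___XX__
__X<X__
__XX___
_______
_______
_______
step 9: _______
_______
_______
___^X__
__XXX__
__XX___
_______
_______
_______
step 10: _______
_______
_______
__<_X__
__XXX__
__XX___
_______
_______
_______
step 11: _______
_______
__^____
__X_X__
__XXX__
__XX___
_______
_______
_______
step 12: _______
_______
__X>___
__X_X__
__XXX__
__XX___
_______
_______
_______
step 13: _______
_______
__XX___
__XvX__
__XXX__
__XX___
_______
_______
_______
step 14: _______
_______
__XX___
__<XX__
__XXX__
__XX___
_______
_______
_______
step 15: _______
_______
__XX___
___XX__
__vXX__
__XX___
_______
_______
_______
step 16: _______
_______
__XX___
___XX__
___>X__
__XX___
_______
_______
_______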